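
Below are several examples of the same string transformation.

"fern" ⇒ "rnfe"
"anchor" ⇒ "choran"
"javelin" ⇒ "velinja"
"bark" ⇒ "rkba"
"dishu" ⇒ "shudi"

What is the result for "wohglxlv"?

Looking at the pairs, the operation is to move the first 2 characters to the end (rotate left by 2).
"wohglxlv" → "hglxlvwo".

hglxlvwo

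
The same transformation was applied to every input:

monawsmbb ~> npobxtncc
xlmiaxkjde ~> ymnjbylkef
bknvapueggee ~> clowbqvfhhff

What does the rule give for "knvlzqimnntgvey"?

The pattern: shift every letter 1 place forward in the alphabet (wrapping around).
On "knvlzqimnntgvey" that produces "lowmarjnoouhwfz".

lowmarjnoouhwfz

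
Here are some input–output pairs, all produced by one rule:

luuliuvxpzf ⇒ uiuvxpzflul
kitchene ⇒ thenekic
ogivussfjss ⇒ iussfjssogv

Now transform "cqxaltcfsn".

The pattern: move the first 3 characters to the end (rotate left by 3), then swap the first and last characters.
On "cqxaltcfsn": the first step gives "altcfsncqx", and the second then gives "xltcfsncqa".

xltcfsncqa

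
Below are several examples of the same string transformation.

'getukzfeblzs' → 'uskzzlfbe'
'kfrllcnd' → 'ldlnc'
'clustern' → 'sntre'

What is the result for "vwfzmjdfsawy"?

Looking at the pairs, the operation is to delete the first 3 characters, then take characters alternately from the front and the back (1st, last, 2nd, 2nd-last, ...).
On "vwfzmjdfsawy": the first step gives "zmjdfsawy", and the second then gives "zymwjadsf".

zymwjadsf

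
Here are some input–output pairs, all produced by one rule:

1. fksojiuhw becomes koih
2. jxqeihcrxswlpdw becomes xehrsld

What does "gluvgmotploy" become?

lvmtly

The pattern: keep every other character starting from the second (positions 2nd, 4th, 6th, ...).
For "gluvgmotploy" the result is "lvmtly".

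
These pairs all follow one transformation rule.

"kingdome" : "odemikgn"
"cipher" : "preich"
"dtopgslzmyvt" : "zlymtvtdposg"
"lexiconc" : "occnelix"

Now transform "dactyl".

clyadt

What's happening: swap each adjacent pair of characters (1↔2, 3↔4, ...), then swap the front and back halves of the string.
Working it through for "dactyl": intermediate "adtcly", final "clyadt".
(Check on "dtopgslzmyvt": → "tdposgzlymtv" → "zlymtvtdposg" ✓)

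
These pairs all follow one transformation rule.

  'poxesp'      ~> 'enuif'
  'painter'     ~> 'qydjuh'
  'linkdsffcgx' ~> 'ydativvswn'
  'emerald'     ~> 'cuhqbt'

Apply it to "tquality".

What's happening: shift every letter 10 places backward in the alphabet (wrapping around), then delete the first character.
For "tquality", step one produces "jgkqbyjo"; step two turns that into "gkqbyjo".
(Check on "poxesp": → "fenuif" → "enuif" ✓)

gkqbyjo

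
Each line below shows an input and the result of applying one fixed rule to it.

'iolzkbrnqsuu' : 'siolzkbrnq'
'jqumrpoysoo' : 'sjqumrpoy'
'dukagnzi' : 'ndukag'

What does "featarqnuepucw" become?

The pattern: delete the last 2 characters, then move the last character to the front.
On "featarqnuepucw": the first step gives "featarqnuepu", and the second then gives "ufeatarqnuep".

ufeatarqnuep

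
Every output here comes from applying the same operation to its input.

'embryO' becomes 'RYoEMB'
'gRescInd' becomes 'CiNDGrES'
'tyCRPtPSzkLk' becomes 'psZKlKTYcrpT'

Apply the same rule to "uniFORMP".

In each case the input is transformed by: swap the front and back halves of the string, then flip the case of every letter.
Working it through for "uniFORMP": intermediate "ORMPuniF", final "ormpUNIf".

ormpUNIf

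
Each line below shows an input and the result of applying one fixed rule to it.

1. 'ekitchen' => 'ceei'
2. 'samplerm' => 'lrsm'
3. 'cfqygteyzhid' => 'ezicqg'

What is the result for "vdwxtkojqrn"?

The transformation: keep every other character starting from the first (positions 1st, 3rd, 5th, ...), then swap the front and back halves of the string.
On "vdwxtkojqrn": the first step gives "vwtoqn", and the second then gives "oqnvwt".

oqnvwt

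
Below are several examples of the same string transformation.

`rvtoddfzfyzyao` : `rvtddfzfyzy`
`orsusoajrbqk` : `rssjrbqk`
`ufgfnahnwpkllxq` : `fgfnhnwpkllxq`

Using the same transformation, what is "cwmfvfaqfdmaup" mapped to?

In each case the input is transformed by: remove every vowel.
Doing the same to "cwmfvfaqfdmaup": "cwmfvfqfdmp".

cwmfvfqfdmp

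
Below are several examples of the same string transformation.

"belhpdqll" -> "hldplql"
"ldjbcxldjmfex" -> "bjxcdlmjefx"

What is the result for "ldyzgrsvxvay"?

zyrgvsvxya

Each output is the input with this applied: delete the first 2 characters, then swap each adjacent pair of characters (1↔2, 3↔4, ...).
"ldyzgrsvxvay" → "yzgrsvxvay" → "zyrgvsvxya".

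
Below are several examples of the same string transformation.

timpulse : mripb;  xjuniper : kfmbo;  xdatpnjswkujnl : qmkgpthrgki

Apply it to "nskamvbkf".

Each output is the input with this applied: delete the first 3 characters, then shift every letter 3 places backward in the alphabet (wrapping around).
For "nskamvbkf" the result is "xjsyhc".

xjsyhc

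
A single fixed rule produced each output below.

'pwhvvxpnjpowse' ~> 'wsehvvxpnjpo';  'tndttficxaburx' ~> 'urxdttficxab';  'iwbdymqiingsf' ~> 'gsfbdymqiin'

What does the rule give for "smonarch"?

Looking at the pairs, the operation is to delete the first 2 characters, then move the last 3 characters to the front (rotate right by 3).
"smonarch" → "onarch" → "rchona".

rchona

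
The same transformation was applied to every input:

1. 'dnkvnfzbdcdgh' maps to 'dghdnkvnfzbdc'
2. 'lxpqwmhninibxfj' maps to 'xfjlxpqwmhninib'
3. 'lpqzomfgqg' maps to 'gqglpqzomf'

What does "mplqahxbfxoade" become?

ademplqahxbfxo

What's happening: move the last 3 characters to the front (rotate right by 3).
On "mplqahxbfxoade" that produces "ademplqahxbfxo".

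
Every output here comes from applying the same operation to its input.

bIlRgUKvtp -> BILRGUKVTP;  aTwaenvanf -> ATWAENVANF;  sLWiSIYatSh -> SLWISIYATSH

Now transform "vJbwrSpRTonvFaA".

The rule is to convert every letter to uppercase.
Doing the same to "vJbwrSpRTonvFaA": "VJBWRSPRTONVFAA".

VJBWRSPRTONVFAA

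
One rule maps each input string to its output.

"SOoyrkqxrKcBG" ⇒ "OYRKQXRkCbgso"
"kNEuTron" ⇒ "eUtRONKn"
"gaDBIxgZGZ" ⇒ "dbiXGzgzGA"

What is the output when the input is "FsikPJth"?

IKpjTHfS

Each output is the input with this applied: move the first 2 characters to the end (rotate left by 2), then flip the case of every letter.
Working it through for "FsikPJth": intermediate "ikPJthFs", final "IKpjTHfS".
(Check on "kNEuTron": → "EuTronkN" → "eUtRONKn" ✓)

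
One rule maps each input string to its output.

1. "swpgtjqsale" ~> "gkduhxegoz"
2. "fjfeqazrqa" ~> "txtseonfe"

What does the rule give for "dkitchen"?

What's happening: shift every letter 12 places backward in the alphabet (wrapping around), then delete the last character.
Applying both steps to "dkitchen": "rywhqvsb", then "rywhqvs".

rywhqvs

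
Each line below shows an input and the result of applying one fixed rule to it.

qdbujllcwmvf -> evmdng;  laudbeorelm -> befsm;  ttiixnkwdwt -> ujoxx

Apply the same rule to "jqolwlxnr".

The pattern: keep every other character starting from the second (positions 2nd, 4th, 6th, ...), then shift every letter 1 place forward in the alphabet (wrapping around).
Starting from "jqolwlxnr": after the first operation, "qlln"; after the second, "rmmo".

rmmo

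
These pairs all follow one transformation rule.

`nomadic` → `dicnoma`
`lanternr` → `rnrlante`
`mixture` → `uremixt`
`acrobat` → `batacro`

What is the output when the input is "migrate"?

Each output is the input with this applied: move the last 3 characters to the front (rotate right by 3).
So "migrate" becomes "atemigr".

atemigr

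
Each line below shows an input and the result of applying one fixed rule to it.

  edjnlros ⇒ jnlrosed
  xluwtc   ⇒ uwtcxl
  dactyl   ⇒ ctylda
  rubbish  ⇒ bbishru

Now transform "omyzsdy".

yzsdyom

The pattern: move the first 2 characters to the end (rotate left by 2).
For "omyzsdy" the result is "yzsdyom".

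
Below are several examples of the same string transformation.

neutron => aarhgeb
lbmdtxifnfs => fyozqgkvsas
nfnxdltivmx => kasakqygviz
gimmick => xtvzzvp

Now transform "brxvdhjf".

What's happening: move the last character to the front, then shift every letter 13 places forward in the alphabet (wrapping around) — i.e. ROT13.
Starting from "brxvdhjf": after the first operation, "fbrxvdhj"; after the second, "soekiquw".
(Check on "nfnxdltivmx": → "xnfnxdltivm" → "kasakqygviz" ✓)

soekiquw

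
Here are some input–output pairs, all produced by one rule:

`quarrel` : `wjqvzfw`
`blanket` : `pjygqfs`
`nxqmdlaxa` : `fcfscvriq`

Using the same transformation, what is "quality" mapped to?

Rule — shift every letter 5 places forward in the alphabet (wrapping around), then move the last 3 characters to the front (rotate right by 3).
Working it through for "quality": intermediate "vzfqnyd", final "nydvzfq".

nydvzfq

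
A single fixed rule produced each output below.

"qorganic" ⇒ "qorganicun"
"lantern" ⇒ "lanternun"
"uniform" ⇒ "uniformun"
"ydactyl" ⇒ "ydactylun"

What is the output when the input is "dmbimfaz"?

The transformation: append "un".
On "dmbimfaz" that produces "dmbimfazun".

dmbimfazun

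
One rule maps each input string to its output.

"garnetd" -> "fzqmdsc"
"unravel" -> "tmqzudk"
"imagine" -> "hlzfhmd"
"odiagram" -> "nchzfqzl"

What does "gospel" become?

fnrodk

In each case the input is transformed by: shift every letter 1 place backward in the alphabet (wrapping around).
So "gospel" becomes "fnrodk".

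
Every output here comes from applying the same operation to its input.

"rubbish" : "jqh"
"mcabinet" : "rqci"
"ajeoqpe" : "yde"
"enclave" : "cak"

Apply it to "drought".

The pattern: keep every other character starting from the second (positions 2nd, 4th, 6th, ...), then shift every letter 11 places backward in the alphabet (wrapping around).
On "drought": the first step gives "ruh", and the second then gives "gjw".

gjw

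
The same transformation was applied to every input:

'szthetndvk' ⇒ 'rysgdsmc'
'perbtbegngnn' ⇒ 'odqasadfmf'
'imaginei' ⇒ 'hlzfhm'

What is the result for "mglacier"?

lfkzbh

The rule is to shift every letter 1 place backward in the alphabet (wrapping around), then delete the last 2 characters.
For "mglacier", step one produces "lfkzbhdq"; step two turns that into "lfkzbh".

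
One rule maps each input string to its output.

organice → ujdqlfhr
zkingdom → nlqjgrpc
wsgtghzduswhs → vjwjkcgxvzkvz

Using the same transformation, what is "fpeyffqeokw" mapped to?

shbiithrnzi

The pattern: shift every letter 3 places forward in the alphabet (wrapping around), then move the first character to the end.
Applying that to "fpeyffqeokw" gives "shbiithrnzi".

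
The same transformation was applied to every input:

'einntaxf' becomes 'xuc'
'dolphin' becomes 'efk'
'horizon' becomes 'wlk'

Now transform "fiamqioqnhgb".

Looking at the pairs, the operation is to shift every letter 3 places backward in the alphabet (wrapping around), then keep only the last 3 characters.
On "fiamqioqnhgb": the first step gives "cfxjnflnkedy", and the second then gives "edy".

edy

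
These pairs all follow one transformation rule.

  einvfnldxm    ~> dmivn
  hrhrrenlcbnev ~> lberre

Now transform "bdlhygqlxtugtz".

The transformation: keep every other character starting from the second (positions 2nd, 4th, 6th, ...), then move the first 3 characters to the end (rotate left by 3).
So "bdlhygqlxtugtz" becomes "ltgzdhg".

ltgzdhg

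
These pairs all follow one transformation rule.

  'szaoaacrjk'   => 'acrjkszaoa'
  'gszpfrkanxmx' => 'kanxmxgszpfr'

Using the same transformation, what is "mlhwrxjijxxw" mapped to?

jijxxwmlhwrx

The rule is to swap the front and back halves of the string.
"mlhwrxjijxxw" → "jijxxwmlhwrx".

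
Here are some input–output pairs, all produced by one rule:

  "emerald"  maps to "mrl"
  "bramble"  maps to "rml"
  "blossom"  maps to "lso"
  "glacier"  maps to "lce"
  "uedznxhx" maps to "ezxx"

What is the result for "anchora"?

nhr

Rule — keep every other character starting from the second (positions 2nd, 4th, 6th, ...).
"anchora" → "nhr".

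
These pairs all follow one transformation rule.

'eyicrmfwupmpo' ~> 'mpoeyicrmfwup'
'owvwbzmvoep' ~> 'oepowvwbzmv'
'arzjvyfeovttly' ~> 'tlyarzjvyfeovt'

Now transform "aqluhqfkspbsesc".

The pattern: move the last 3 characters to the front (rotate right by 3).
Doing the same to "aqluhqfkspbsesc": "escaqluhqfkspbs".

escaqluhqfkspbs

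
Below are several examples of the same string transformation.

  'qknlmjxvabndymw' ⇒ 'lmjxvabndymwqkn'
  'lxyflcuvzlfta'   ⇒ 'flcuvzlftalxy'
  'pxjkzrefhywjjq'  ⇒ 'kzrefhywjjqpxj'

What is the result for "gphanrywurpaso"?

The transformation: move the first 3 characters to the end (rotate left by 3).
Doing the same to "gphanrywurpaso": "anrywurpasogph".

anrywurpasogph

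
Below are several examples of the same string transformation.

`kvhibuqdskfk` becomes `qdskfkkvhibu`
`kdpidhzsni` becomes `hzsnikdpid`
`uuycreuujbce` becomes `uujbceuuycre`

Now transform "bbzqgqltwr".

The rule is to swap the front and back halves of the string.
Applying that to "bbzqgqltwr" gives "qltwrbbzqg".

qltwrbbzqg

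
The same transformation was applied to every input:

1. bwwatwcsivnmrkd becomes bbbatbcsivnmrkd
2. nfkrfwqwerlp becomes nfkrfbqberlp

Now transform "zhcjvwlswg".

What's happening: replace every "w" with "b".
"zhcjvwlswg" → "zhcjvblsbg".

zhcjvblsbg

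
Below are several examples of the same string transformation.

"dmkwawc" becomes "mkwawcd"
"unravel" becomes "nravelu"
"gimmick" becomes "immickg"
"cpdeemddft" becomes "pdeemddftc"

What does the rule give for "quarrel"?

uarrelq

What's happening: move the first character to the end.
Doing the same to "quarrel": "uarrelq".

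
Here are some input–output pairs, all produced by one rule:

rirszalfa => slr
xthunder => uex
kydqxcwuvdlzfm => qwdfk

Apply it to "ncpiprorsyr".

Looking at the pairs, the operation is to keep one character in every 3, starting at position 1 (positions 1st, 4th, 7th, ...), then move the first character to the end.
Applying both steps to "ncpiprorsyr": "nioy", then "ioyn".

ioyn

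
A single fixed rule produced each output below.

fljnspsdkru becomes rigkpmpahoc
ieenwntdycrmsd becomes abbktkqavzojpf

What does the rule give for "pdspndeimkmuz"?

wapmkabfjhjrm

Rule — shift every letter 3 places backward in the alphabet (wrapping around), then swap the first and last characters.
Applying that to "pdspndeimkmuz" gives "wapmkabfjhjrm".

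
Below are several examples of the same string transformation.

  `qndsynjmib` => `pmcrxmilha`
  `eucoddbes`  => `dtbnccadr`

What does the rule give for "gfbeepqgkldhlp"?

The rule is to shift every letter 1 place backward in the alphabet (wrapping around).
Doing the same to "gfbeepqgkldhlp": "feaddopfjkcgko".

feaddopfjkcgko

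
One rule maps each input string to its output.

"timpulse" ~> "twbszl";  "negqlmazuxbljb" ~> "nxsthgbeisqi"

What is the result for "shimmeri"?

The pattern: shift every letter 7 places forward in the alphabet (wrapping around), then delete the first 2 characters.
Applying both steps to "shimmeri": "zopttlyp", then "pttlyp".

pttlyp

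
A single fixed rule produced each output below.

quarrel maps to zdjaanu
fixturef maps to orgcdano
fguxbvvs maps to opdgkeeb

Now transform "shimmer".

The transformation: shift every letter 9 places forward in the alphabet (wrapping around).
On "shimmer" that produces "bqrvvna".

bqrvvna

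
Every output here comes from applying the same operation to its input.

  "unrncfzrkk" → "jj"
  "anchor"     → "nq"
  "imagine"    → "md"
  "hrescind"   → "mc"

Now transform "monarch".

What's happening: shift every letter 1 place backward in the alphabet (wrapping around), then keep only the last 2 characters.
On "monarch": the first step gives "lnmzqbg", and the second then gives "bg".

bg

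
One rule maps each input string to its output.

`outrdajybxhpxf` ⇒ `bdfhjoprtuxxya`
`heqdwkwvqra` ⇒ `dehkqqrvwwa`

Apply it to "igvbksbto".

The pattern: sort the characters into alphabetical order, then move the first character to the end.
Starting from "igvbksbto": after the first operation, "bbgikostv"; after the second, "bgikostvb".

bgikostvb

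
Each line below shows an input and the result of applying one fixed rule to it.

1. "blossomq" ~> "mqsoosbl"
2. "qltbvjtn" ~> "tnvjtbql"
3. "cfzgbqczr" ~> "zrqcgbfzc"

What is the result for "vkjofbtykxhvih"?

In each case the input is transformed by: reverse the string, then swap each adjacent pair of characters (1↔2, 3↔4, ...).
"vkjofbtykxhvih" → "hivhxkytbfojkv" → "ihhvkxtyfbjovk".

ihhvkxtyfbjovk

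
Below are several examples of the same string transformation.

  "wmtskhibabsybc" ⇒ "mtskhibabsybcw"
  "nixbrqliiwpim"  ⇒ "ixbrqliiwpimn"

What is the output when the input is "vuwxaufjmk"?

Each output is the input with this applied: move the first character to the end.
Doing the same to "vuwxaufjmk": "uwxaufjmkv".

uwxaufjmkv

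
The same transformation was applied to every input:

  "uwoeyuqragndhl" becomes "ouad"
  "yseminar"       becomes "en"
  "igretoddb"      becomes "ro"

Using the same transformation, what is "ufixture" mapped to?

The rule is to delete the last character, then keep one character in every 3, starting at position 3 (positions 3rd, 6th, 9th, ...).
Starting from "ufixture": after the first operation, "ufixtur"; after the second, "iu".

iu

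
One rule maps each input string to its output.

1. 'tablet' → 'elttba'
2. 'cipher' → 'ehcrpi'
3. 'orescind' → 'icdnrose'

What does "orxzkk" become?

kzokxr

The rule is to swap the front and back halves of the string, then swap each adjacent pair of characters (1↔2, 3↔4, ...).
On "orxzkk": the first step gives "zkkorx", and the second then gives "kzokxr".
(Check on "cipher": → "hercip" → "ehcrpi" ✓)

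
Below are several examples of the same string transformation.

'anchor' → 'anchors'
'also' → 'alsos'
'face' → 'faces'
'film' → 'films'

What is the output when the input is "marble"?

The transformation: append "s".
"marble" → "marbles".

marbles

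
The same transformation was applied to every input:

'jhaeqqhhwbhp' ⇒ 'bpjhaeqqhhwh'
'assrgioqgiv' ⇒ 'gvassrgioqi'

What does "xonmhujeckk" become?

The rule is to move the last 2 characters to the front (rotate right by 2), then swap the first and last characters.
Applying both steps to "xonmhujeckk": "kkxonmhujec", then "ckxonmhujek".

ckxonmhujek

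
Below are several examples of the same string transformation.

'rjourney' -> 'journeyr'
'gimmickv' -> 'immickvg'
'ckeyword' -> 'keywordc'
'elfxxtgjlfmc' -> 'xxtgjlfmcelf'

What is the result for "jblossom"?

Each output is the input with this applied: move the last 3 characters to the front (rotate right by 3), then swap the front and back halves of the string.
Doing the same to "jblossom": "blossomj".
(Check on "gimmickv": → "ckvgimmi" → "immickvg" ✓)

blossomj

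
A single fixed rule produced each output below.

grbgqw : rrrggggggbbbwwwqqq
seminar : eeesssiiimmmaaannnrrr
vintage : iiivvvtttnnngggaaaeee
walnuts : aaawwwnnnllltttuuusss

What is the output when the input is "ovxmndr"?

The transformation: swap each adjacent pair of characters (1↔2, 3↔4, ...), then repeat every character 3 times.
On "ovxmndr": the first step gives "vomxdnr", and the second then gives "vvvooommmxxxdddnnnrrr".

vvvooommmxxxdddnnnrrr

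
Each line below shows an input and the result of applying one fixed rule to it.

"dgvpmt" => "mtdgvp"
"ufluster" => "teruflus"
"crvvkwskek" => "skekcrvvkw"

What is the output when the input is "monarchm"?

In each case the input is transformed by: move the first character to the end, then swap the front and back halves of the string.
On "monarchm": the first step gives "onarchmm", and the second then gives "chmmonar".

chmmonar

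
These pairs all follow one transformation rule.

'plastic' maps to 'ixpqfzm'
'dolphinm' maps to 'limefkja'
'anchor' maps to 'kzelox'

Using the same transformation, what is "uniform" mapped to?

kfclojr

The pattern: shift every letter 3 places backward in the alphabet (wrapping around), then move the first character to the end.
Working it through for "uniform": intermediate "rkfcloj", final "kfclojr".
(Check on "dolphinm": → "alimefkj" → "limefkja" ✓)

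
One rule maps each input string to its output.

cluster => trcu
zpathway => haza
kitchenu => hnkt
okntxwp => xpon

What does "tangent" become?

ettn

The pattern: keep every other character starting from the first (positions 1st, 3rd, 5th, ...), then swap the front and back halves of the string.
"tangent" → "tnet" → "ettn".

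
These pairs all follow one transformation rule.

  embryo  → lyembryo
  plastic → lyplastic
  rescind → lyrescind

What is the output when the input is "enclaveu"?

lyenclaveu

Rule — prepend "ly".
So "enclaveu" becomes "lyenclaveu".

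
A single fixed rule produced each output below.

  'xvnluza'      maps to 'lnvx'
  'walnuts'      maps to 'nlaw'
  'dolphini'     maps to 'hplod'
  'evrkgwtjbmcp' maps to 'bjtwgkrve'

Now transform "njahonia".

ohajn

Each output is the input with this applied: reverse the string, then delete the first 3 characters.
On "njahonia": the first step gives "ainohajn", and the second then gives "ohajn".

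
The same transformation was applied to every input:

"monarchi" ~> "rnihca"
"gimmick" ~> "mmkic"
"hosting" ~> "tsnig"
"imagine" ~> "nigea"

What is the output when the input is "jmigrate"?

What's happening: delete the first 2 characters, then sort the characters into reverse alphabetical order.
For "jmigrate", step one produces "igrate"; step two turns that into "trigea".

trigea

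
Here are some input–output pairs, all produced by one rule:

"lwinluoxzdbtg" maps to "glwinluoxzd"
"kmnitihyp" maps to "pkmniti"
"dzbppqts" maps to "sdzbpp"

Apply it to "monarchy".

ymonar

Each output is the input with this applied: move the last 3 characters to the front (rotate right by 3), then delete the first 2 characters.
For "monarchy" the result is "ymonar".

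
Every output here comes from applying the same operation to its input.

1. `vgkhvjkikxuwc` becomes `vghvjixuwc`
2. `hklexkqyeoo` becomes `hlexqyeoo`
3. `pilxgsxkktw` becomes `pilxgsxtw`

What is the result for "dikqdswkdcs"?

In each case the input is transformed by: remove every "k".
"dikqdswkdcs" → "diqdswdcs".

diqdswdcs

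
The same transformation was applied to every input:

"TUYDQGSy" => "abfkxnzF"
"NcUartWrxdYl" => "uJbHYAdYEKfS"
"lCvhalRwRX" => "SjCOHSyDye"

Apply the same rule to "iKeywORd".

What's happening: shift every letter 7 places forward in the alphabet (wrapping around), then flip the case of every letter.
Applying that to "iKeywORd" gives "PrLFDvyK".
(Check on "NcUartWrxdYl": → "UjBhyaDyekFs" → "uJbHYAdYEKfS" ✓)

PrLFDvyK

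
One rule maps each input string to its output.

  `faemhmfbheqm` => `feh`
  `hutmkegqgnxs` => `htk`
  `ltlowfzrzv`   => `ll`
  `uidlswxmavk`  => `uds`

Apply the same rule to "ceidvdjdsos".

civ

Rule — keep every other character starting from the first (positions 1st, 3rd, 5th, ...), then delete the last 3 characters.
Applying both steps to "ceidvdjdsos": "civjss", then "civ".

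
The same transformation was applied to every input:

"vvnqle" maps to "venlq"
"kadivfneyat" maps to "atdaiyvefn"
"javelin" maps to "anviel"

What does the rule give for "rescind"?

What's happening: delete the first character, then take characters alternately from the front and the back (1st, last, 2nd, 2nd-last, ...).
Applying that to "rescind" gives "edsnci".

edsnci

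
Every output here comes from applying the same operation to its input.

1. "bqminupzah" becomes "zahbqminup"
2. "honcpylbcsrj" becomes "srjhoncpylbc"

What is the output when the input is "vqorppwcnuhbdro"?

drovqorppwcnuhb

The pattern: move the last 3 characters to the front (rotate right by 3).
For "vqorppwcnuhbdro" the result is "drovqorppwcnuhb".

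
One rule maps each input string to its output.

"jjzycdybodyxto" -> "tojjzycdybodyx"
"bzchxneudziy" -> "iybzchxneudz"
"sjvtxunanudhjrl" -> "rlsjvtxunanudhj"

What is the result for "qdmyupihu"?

huqdmyupi

Looking at the pairs, the operation is to move the last 2 characters to the front (rotate right by 2).
Doing the same to "qdmyupihu": "huqdmyupi".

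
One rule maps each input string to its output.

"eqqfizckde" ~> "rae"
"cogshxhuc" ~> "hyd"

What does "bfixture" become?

jv

The transformation: keep one character in every 3, starting at position 3 (positions 3rd, 6th, 9th, ...), then shift every letter 1 place forward in the alphabet (wrapping around).
Applying that to "bfixture" gives "jv".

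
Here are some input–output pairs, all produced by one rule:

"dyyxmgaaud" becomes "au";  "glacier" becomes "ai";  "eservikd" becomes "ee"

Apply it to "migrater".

ae

Looking at the pairs, the operation is to keep every other character starting from the first (positions 1st, 3rd, 5th, ...), then keep only the vowels.
Applying both steps to "migrater": "mgae", then "ae".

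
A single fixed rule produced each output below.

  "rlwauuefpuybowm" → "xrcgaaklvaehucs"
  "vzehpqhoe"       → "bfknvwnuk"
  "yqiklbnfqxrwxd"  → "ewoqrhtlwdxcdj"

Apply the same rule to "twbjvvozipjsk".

In each case the input is transformed by: shift every letter 6 places forward in the alphabet (wrapping around).
Applying that to "twbjvvozipjsk" gives "zchpbbufovpyq".

zchpbbufovpyq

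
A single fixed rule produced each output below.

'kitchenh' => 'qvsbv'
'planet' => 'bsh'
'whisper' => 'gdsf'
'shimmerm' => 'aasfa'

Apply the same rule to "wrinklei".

byzsw

Looking at the pairs, the operation is to shift every letter 12 places backward in the alphabet (wrapping around), then delete the first 3 characters.
Applying both steps to "wrinklei": "kfwbyzsw", then "byzsw".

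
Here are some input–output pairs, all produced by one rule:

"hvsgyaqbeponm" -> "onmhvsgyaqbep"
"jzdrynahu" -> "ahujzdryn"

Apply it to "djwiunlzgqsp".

The rule is to move the last 3 characters to the front (rotate right by 3).
Doing the same to "djwiunlzgqsp": "qspdjwiunlzg".

qspdjwiunlzg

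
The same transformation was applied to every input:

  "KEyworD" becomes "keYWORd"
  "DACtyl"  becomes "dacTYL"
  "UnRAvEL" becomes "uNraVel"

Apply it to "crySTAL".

In each case the input is transformed by: flip the case of every letter.
Doing the same to "crySTAL": "CRYstal".

CRYstal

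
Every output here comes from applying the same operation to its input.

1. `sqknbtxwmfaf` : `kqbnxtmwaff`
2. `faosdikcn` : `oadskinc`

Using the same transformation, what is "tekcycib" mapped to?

In each case the input is transformed by: delete the first character, then swap each adjacent pair of characters (1↔2, 3↔4, ...).
Applying both steps to "tekcycib": "ekcycib", then "keycicb".

keycicb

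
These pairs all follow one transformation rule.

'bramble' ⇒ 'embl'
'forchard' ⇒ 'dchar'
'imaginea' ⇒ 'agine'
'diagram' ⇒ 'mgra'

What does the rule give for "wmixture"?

extur

In each case the input is transformed by: delete the first 3 characters, then move the last character to the front.
Working it through for "wmixture": intermediate "xture", final "extur".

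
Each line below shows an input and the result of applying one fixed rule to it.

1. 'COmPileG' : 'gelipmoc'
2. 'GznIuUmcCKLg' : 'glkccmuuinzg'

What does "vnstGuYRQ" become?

qryugtsnv

The rule is to reverse the string, then convert every letter to lowercase.
For "vnstGuYRQ", step one produces "QRYuGtsnv"; step two turns that into "qryugtsnv".
(Check on "GznIuUmcCKLg": → "gLKCcmUuInzG" → "glkccmuuinzg" ✓)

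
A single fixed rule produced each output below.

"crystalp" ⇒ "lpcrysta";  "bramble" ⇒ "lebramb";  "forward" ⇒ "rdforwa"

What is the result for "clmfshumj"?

mjclmfshu

The rule is to move the last 2 characters to the front (rotate right by 2).
On "clmfshumj" that produces "mjclmfshu".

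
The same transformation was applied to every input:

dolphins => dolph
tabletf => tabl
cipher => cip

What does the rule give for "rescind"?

resc

Looking at the pairs, the operation is to delete the last 3 characters.
On "rescind" that produces "resc".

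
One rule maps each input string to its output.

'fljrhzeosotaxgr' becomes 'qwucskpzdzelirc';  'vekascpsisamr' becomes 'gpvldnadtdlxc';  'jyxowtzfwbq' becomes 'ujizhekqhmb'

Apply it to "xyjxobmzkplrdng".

ijuizmxkvawcoyr

Each output is the input with this applied: shift every letter 11 places forward in the alphabet (wrapping around).
Applying that to "xyjxobmzkplrdng" gives "ijuizmxkvawcoyr".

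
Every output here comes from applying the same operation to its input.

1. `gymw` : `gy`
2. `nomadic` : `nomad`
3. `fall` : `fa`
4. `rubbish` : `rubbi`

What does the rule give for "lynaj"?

lyn

Each output is the input with this applied: delete the last 2 characters.
For "lynaj" the result is "lyn".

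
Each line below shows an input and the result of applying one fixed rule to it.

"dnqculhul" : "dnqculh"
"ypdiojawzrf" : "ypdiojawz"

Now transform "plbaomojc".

Each output is the input with this applied: delete the last 2 characters.
Doing the same to "plbaomojc": "plbaomo".

plbaomo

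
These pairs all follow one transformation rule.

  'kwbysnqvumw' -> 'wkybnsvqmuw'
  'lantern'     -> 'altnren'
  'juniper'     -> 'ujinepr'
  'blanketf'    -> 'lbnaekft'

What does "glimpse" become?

In each case the input is transformed by: swap each adjacent pair of characters (1↔2, 3↔4, ...).
"glimpse" → "lgmispe".

lgmispe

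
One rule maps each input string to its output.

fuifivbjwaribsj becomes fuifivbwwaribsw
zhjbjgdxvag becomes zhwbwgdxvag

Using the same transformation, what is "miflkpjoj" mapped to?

miflkpwow

In each case the input is transformed by: replace every "j" with "w".
Applying that to "miflkpjoj" gives "miflkpwow".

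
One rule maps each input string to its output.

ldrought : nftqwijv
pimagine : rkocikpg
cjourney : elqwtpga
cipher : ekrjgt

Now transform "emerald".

gogtcnf

The rule is to shift every letter 2 places forward in the alphabet (wrapping around).
For "emerald" the result is "gogtcnf".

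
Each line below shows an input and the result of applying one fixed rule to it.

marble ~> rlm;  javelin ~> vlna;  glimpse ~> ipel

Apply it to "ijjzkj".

jki

The rule is to move the first 2 characters to the end (rotate left by 2), then keep every other character starting from the first (positions 1st, 3rd, 5th, ...).
Applying that to "ijjzkj" gives "jki".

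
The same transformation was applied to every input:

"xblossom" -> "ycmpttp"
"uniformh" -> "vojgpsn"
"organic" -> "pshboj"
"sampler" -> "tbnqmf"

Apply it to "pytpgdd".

The transformation: shift every letter 1 place forward in the alphabet (wrapping around), then delete the last character.
"pytpgdd" → "qzuqhee" → "qzuqhe".
(Check on "sampler": → "tbnqmfs" → "tbnqmf" ✓)

qzuqhe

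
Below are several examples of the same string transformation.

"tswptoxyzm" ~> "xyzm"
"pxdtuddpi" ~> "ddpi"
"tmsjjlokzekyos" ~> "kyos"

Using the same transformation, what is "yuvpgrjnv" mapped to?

rjnv

In each case the input is transformed by: keep only the last 4 characters.
"yuvpgrjnv" → "rjnv".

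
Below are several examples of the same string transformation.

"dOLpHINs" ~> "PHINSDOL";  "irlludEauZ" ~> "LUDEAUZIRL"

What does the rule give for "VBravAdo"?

AVADOVBR

Rule — move the first 3 characters to the end (rotate left by 3), then convert every letter to uppercase.
On "VBravAdo": the first step gives "avAdoVBr", and the second then gives "AVADOVBR".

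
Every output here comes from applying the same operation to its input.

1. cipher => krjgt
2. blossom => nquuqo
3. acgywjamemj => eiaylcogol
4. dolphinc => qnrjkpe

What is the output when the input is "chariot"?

The pattern: delete the first character, then shift every letter 2 places forward in the alphabet (wrapping around).
"chariot" → "jctkqv".
(Check on "acgywjamemj": → "cgywjamemj" → "eiaylcogol" ✓)

jctkqv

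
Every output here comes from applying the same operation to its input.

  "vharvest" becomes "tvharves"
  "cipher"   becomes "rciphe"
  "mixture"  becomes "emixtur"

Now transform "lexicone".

elexicon

The rule is to move the last character to the front.
On "lexicone" that produces "elexicon".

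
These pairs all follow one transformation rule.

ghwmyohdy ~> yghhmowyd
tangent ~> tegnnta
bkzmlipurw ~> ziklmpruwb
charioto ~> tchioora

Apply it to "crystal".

Looking at the pairs, the operation is to sort the characters into alphabetical order, then swap the first and last characters.
For "crystal", step one produces "aclrsty"; step two turns that into "yclrsta".

yclrsta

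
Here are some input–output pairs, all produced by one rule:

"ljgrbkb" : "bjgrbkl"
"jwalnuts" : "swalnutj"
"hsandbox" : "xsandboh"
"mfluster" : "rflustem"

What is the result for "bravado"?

Looking at the pairs, the operation is to swap the first and last characters.
For "bravado" the result is "oravadb".

oravadb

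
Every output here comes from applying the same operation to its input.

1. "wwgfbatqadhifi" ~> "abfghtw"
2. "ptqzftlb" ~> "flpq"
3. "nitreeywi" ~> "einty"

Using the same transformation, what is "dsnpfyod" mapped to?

dfno

Rule — keep every other character starting from the first (positions 1st, 3rd, 5th, ...), then sort the characters into alphabetical order.
Applying both steps to "dsnpfyod": "dnfo", then "dfno".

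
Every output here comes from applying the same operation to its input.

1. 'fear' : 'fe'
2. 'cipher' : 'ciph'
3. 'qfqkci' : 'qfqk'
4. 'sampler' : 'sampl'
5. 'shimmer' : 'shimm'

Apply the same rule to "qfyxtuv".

qfyxt

The pattern: delete the last 2 characters.
For "qfyxtuv" the result is "qfyxt".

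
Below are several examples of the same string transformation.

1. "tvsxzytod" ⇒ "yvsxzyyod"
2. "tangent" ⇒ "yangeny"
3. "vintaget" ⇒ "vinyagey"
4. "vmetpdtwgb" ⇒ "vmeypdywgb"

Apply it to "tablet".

yabley

The rule is to replace every "t" with "y".
For "tablet" the result is "yabley".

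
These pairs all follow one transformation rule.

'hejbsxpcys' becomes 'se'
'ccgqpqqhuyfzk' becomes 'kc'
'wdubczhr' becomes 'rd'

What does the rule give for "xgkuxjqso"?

og

The transformation: swap the first and last characters, then keep only the first 2 characters.
Applying both steps to "xgkuxjqso": "ogkuxjqsx", then "og".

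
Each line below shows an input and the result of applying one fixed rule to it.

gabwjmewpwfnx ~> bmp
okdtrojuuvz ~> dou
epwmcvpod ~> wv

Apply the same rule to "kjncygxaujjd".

Rule — delete the last 2 characters, then keep one character in every 3, starting at position 3 (positions 3rd, 6th, 9th, ...).
"kjncygxaujjd" → "kjncygxauj" → "ngu".

ngu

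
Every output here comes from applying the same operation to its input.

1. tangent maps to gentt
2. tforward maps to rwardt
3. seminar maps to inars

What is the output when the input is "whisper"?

What's happening: move the first character to the end, then delete the first 2 characters.
"whisper" → "hisperw" → "sperw".

sperw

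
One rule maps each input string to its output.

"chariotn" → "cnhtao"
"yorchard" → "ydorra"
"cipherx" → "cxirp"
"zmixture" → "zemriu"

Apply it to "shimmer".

Looking at the pairs, the operation is to take characters alternately from the front and the back (1st, last, 2nd, 2nd-last, ...), then delete the last 2 characters.
Applying both steps to "shimmer": "srheimm", then "srhei".
(Check on "cipherx": → "cxirpeh" → "cxirp" ✓)

srhei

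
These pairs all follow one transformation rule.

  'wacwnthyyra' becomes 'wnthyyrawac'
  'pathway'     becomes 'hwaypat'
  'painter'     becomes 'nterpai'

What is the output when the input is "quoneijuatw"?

In each case the input is transformed by: move the first 3 characters to the end (rotate left by 3).
On "quoneijuatw" that produces "neijuatwquo".

neijuatwquo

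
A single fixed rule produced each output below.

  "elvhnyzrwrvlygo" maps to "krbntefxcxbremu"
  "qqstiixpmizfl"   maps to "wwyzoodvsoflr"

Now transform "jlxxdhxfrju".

prddjndlxpa

The transformation: shift every letter 6 places forward in the alphabet (wrapping around).
Doing the same to "jlxxdhxfrju": "prddjndlxpa".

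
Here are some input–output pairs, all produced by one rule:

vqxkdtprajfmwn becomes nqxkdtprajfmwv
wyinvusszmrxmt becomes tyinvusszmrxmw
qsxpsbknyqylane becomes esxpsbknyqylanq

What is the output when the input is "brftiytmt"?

trftiytmb

In each case the input is transformed by: swap the first and last characters.
For "brftiytmt" the result is "trftiytmb".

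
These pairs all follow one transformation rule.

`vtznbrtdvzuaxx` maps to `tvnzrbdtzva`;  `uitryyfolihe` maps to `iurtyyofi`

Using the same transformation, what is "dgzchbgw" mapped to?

The pattern: swap each adjacent pair of characters (1↔2, 3↔4, ...), then delete the last 3 characters.
Starting from "dgzchbgw": after the first operation, "gdczbhwg"; after the second, "gdczb".

gdczb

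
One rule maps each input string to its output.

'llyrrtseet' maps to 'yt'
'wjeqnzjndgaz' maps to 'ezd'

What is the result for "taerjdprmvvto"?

Each output is the input with this applied: keep one character in every 3, starting at position 3 (positions 3rd, 6th, 9th, ...), then delete the last character.
Starting from "taerjdprmvvto": after the first operation, "edmt"; after the second, "edm".

edm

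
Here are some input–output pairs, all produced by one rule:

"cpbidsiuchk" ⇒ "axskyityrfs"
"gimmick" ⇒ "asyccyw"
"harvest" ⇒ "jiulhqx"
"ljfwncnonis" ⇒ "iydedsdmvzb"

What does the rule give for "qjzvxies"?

iuynlpzg

Rule — reverse the string, then shift every letter 10 places backward in the alphabet (wrapping around).
Applying both steps to "qjzvxies": "seixvzjq", then "iuynlpzg".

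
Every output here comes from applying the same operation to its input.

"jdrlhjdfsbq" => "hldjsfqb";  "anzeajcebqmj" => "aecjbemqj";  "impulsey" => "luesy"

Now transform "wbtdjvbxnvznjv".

In each case the input is transformed by: delete the first 3 characters, then swap each adjacent pair of characters (1↔2, 3↔4, ...).
Starting from "wbtdjvbxnvznjv": after the first operation, "djvbxnvznjv"; after the second, "jdbvnxzvjnv".

jdbvnxzvjnv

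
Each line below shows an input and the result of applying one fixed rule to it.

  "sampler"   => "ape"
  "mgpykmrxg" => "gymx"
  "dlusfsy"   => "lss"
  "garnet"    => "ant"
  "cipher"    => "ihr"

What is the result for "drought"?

In each case the input is transformed by: keep every other character starting from the second (positions 2nd, 4th, 6th, ...).
Doing the same to "drought": "ruh".

ruh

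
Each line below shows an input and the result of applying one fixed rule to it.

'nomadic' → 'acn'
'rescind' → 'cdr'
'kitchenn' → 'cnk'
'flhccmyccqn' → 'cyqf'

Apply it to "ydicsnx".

cxy

The rule is to keep one character in every 3, starting at position 1 (positions 1st, 4th, 7th, ...), then move the first character to the end.
For "ydicsnx", step one produces "ycx"; step two turns that into "cxy".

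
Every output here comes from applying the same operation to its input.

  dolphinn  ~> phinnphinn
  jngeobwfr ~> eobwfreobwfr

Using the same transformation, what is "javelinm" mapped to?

elinmelinm

In each case the input is transformed by: delete the first 3 characters, then write the whole string twice.
On "javelinm": the first step gives "elinm", and the second then gives "elinmelinm".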